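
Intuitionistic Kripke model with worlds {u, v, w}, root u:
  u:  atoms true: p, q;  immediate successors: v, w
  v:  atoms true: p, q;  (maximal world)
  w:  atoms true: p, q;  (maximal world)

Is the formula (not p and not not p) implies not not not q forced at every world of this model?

Yes

u forces (not p and not not p) implies not not not q vacuously: no world accessible from u forces the antecedent not p and not not p.
Since the root u forces (not p and not not p) implies not not not q and forcing is persistent (monotone upward), every world forces it.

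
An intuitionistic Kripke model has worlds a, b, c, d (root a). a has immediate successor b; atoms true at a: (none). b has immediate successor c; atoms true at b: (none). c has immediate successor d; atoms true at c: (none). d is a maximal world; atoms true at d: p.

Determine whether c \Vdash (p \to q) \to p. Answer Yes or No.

Yes

c \Vdash (p \to q) \to p vacuously: no world accessible from c forces the antecedent p \to q.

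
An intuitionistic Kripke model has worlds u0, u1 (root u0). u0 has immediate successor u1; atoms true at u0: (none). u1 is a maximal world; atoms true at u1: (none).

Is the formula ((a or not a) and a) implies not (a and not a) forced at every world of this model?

u0 forces ((a or not a) and a) implies not (a and not a) vacuously: no world accessible from u0 forces the antecedent (a or not a) and a.
Since the root u0 forces ((a or not a) and a) implies not (a and not a) and forcing is persistent (monotone upward), every world forces it.

Yes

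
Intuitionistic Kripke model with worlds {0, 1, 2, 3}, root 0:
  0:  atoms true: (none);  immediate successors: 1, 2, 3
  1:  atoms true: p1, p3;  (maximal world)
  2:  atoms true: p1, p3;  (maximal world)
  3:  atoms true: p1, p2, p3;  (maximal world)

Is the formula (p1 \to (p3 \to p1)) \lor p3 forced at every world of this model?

Yes

0 \Vdash (p1 \to (p3 \to p1)) \lor p3 via the disjunct p1 \to (p3 \to p1).
Since the root 0 forces (p1 \to (p3 \to p1)) \lor p3 and forcing is persistent (monotone upward), every world forces it.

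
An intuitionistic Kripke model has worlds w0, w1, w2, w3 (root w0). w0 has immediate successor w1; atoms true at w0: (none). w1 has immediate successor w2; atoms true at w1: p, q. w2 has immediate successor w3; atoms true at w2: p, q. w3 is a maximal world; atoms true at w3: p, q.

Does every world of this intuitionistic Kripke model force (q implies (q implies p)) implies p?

Not every world: w0 does not force (q implies (q implies p)) implies p.
w0 does not force (q implies (q implies p)) implies p: already at w0 itself, w0 forces q implies (q implies p) but w0 does not force p.
w0 lacks atom p, so w0 does not force p.

No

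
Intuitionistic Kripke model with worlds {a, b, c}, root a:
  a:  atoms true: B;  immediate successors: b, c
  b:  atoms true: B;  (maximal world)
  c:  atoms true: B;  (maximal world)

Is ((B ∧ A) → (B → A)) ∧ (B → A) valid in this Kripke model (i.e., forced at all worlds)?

No

Not every world: a ⊮ ((B ∧ A) → (B → A)) ∧ (B → A).
a ⊮ ((B ∧ A) → (B → A)) ∧ (B → A) since a fails B → A.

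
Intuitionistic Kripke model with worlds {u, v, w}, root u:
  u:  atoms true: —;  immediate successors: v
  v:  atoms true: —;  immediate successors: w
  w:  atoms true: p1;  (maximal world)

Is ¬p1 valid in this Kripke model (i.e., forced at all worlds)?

Not every world: u ⊮ ¬p1.
u ⊮ ¬p1 since w is accessible from u and w ⊩ p1.

No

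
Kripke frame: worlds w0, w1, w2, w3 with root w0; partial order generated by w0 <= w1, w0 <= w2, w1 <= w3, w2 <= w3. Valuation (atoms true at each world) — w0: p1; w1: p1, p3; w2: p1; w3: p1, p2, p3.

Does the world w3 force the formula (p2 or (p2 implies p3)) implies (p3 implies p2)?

Yes

w3 forces (p2 or (p2 implies p3)) implies (p3 implies p2): every world accessible from w3 that forces p2 or (p2 implies p3) (namely w3) also forces p3 implies p2.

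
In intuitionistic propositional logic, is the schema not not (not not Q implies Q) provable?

Yes

This is the double negation of double-negation elimination, which is intuitionistically derivable.
By Glivenko's theorem the double negation of any classical propositional tautology is intuitionistically provable; not not Q implies Q is classically a tautology.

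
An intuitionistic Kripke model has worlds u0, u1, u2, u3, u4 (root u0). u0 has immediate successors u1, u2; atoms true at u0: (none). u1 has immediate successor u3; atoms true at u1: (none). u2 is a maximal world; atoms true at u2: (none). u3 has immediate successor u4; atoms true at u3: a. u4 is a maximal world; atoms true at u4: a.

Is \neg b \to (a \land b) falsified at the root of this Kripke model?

Yes

u0 \nVdash \neg b \to (a \land b): already at u0 itself, u0 \Vdash \neg b but u0 \nVdash a \land b.
u0 \nVdash a \land b since u0 fails a.
So the root u0 does not force \neg b \to (a \land b); the model is a countermodel.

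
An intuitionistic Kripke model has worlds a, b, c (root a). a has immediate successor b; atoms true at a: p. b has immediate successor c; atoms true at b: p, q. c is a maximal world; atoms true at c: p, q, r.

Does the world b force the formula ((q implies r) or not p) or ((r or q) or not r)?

b forces ((q implies r) or not p) or ((r or q) or not r) via the disjunct (r or q) or not r.

Yes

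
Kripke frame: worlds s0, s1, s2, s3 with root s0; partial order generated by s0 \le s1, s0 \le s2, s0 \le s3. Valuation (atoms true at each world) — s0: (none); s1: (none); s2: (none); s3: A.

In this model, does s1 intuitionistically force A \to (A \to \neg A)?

Yes

s1 \Vdash A \to (A \to \neg A) vacuously: no world accessible from s1 forces the antecedent A.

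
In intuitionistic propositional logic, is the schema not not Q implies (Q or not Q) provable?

No

This is a variant of double-negation elimination (deriving excluded middle from double negation), which is not intuitionistically valid.
A Kripke countermodel: worlds w0, w1; order generated by w0 <= w1; atoms true at each world — w0:{}; w1:{Q}.
w0 does not force not not Q implies (Q or not Q): already at w0 itself, w0 forces not not Q but w0 does not force Q or not Q.
w0 does not force Q or not Q: neither disjunct is forced at w0.
w0 lacks atom Q, so w0 does not force Q.
So the root w0 does not force the formula.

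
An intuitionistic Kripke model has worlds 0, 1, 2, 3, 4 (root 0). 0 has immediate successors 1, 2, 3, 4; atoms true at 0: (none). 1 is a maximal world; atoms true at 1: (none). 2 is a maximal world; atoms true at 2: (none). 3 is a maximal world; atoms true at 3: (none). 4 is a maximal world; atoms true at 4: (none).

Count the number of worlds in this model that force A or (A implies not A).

5

0: forces it.
1: forces it.
2: forces it.
3: forces it.
4: forces it.
Worlds forcing the formula: {0, 1, 2, 3, 4}.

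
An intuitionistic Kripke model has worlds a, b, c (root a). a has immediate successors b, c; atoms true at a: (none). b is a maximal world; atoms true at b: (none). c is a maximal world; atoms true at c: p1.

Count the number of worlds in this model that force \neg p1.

a: does not force it — a \nVdash \neg p1 since c is accessible from a and c \Vdash p1.
b: forces it.
c: does not force it — c \nVdash \neg p1 since c is accessible from c and c \Vdash p1.
Worlds forcing the formula: {b}.

1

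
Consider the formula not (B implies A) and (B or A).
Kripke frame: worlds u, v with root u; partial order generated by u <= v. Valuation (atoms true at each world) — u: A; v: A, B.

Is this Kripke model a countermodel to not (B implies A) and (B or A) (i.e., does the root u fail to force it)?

Yes

u does not force not (B implies A) and (B or A) since u fails not (B implies A).
So the root u does not force not (B implies A) and (B or A); the model is a countermodel.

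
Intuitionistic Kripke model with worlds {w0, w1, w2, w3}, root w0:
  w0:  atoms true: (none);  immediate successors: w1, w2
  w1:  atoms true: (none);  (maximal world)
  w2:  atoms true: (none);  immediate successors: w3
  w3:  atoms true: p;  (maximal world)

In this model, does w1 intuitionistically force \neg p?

Yes

w1 \Vdash \neg p: no world accessible from w1 forces p.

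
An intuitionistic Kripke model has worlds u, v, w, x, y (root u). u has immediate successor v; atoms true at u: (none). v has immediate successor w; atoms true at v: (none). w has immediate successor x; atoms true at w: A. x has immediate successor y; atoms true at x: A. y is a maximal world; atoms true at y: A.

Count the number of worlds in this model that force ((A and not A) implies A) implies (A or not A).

u: does not force it — u does not force ((A and not A) implies A) implies (A or not A): already at u itself, u forces (A and not A) implies A but u does not force A or not A.
v: does not force it.
w: forces it.
x: forces it.
y: forces it.
Worlds forcing the formula: {w, x, y}.

3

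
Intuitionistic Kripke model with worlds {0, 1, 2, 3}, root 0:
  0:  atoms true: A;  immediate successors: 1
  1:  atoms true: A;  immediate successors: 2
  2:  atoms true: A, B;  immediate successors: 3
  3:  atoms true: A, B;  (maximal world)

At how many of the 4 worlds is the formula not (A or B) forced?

0: does not force it — 0 does not force not (A or B) since 0 is accessible from 0 and 0 forces A or B.
1: does not force it — 1 does not force not (A or B) since 1 is accessible from 1 and 1 forces A or B.
2: does not force it — 2 does not force not (A or B) since 2 is accessible from 2 and 2 forces A or B.
3: does not force it.
Worlds forcing the formula: { }.

0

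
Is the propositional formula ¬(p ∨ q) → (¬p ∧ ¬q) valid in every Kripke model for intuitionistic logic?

This is a constructively valid De Morgan direction (negated disjunction to conjunction of negations), which is intuitionistically derivable.
From ¬(p ∨ q): if p held then p ∨ q would, contradiction — so ¬p; similarly ¬q.

Yes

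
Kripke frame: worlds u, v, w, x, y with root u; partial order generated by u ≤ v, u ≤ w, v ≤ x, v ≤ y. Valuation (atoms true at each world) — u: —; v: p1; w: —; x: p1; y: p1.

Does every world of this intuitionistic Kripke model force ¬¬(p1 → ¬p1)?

Not every world: u ⊮ ¬¬(p1 → ¬p1).
u ⊮ ¬¬(p1 → ¬p1) since v is accessible from u and v ⊩ ¬(p1 → ¬p1).
v ⊩ ¬(p1 → ¬p1): no world accessible from v forces p1 → ¬p1.

No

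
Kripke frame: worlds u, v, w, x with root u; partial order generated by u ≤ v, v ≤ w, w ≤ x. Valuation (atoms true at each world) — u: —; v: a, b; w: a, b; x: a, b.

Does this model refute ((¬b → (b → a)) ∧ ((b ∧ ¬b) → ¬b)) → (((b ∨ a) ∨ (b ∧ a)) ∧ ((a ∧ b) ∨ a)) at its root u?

Yes

u ⊮ ((¬b → (b → a)) ∧ ((b ∧ ¬b) → ¬b)) → (((b ∨ a) ∨ (b ∧ a)) ∧ ((a ∧ b) ∨ a)): already at u itself, u ⊩ (¬b → (b → a)) ∧ ((b ∧ ¬b) → ¬b) but u ⊮ ((b ∨ a) ∨ (b ∧ a)) ∧ ((a ∧ b) ∨ a).
u ⊮ ((b ∨ a) ∨ (b ∧ a)) ∧ ((a ∧ b) ∨ a) since u fails (b ∨ a) ∨ (b ∧ a).
So the root u does not force ((¬b → (b → a)) ∧ ((b ∧ ¬b) → ¬b)) → (((b ∨ a) ∨ (b ∧ a)) ∧ ((a ∧ b) ∨ a)); the model is a countermodel.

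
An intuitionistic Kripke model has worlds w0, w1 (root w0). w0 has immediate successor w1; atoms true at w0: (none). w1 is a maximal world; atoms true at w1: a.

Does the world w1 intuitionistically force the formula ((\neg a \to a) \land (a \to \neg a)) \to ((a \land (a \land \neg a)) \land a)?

Yes

w1 \Vdash ((\neg a \to a) \land (a \to \neg a)) \to ((a \land (a \land \neg a)) \land a) vacuously: no world accessible from w1 forces the antecedent (\neg a \to a) \land (a \to \neg a).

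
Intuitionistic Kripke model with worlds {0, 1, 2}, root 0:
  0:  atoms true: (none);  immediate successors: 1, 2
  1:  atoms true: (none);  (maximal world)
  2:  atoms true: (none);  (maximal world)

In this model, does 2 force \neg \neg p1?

2 \nVdash \neg \neg p1 since 2 is accessible from 2 and 2 \Vdash \neg p1.
2 \Vdash \neg p1: no world accessible from 2 forces p1.

No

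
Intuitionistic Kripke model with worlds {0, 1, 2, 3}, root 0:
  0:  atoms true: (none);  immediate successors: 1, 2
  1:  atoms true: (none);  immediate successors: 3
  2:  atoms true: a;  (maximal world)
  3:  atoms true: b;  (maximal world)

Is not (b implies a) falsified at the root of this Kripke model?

Yes

0 does not force not (b implies a) since 2 is accessible from 0 and 2 forces b implies a.
2 forces b implies a vacuously: no world accessible from 2 forces the antecedent b.
So the root 0 does not force not (b implies a); the model is a countermodel.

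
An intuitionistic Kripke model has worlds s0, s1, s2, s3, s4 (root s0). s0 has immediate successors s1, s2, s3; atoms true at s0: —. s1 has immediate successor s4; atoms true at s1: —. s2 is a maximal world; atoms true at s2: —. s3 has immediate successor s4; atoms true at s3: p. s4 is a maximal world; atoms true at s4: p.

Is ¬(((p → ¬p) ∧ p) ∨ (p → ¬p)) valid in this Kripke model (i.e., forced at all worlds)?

No

Not every world: s0 ⊮ ¬(((p → ¬p) ∧ p) ∨ (p → ¬p)).
s0 ⊮ ¬(((p → ¬p) ∧ p) ∨ (p → ¬p)) since s2 is accessible from s0 and s2 ⊩ ((p → ¬p) ∧ p) ∨ (p → ¬p).
s2 ⊩ ((p → ¬p) ∧ p) ∨ (p → ¬p) via the disjunct p → ¬p.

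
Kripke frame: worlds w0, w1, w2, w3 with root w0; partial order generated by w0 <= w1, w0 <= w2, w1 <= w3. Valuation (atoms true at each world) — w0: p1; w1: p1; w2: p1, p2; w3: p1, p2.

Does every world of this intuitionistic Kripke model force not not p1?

Yes

w0 forces not not p1: no world accessible from w0 forces not p1.
Since the root w0 forces not not p1 and forcing is persistent (monotone upward), every world forces it.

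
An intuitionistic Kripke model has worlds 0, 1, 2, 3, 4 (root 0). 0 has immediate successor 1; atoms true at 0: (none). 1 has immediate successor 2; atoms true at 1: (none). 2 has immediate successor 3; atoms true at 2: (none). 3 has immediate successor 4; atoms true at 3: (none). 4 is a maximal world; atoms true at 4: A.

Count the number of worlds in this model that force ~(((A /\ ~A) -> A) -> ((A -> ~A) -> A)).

0: does not force it — 0 ||-/- ~(((A /\ ~A) -> A) -> ((A -> ~A) -> A)) since 0 is accessible from 0 and 0 ||- ((A /\ ~A) -> A) -> ((A -> ~A) -> A).
1: does not force it — 1 ||-/- ~(((A /\ ~A) -> A) -> ((A -> ~A) -> A)) since 1 is accessible from 1 and 1 ||- ((A /\ ~A) -> A) -> ((A -> ~A) -> A).
2: does not force it.
3: does not force it.
4: does not force it.
Worlds forcing the formula: { }.

0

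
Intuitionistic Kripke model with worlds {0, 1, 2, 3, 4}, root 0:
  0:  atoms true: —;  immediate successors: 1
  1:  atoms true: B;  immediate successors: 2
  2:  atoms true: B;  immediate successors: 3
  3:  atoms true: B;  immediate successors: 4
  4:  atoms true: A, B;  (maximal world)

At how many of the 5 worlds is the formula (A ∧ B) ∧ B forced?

0: does not force it — 0 ⊮ (A ∧ B) ∧ B since 0 fails A ∧ B.
1: does not force it — 1 ⊮ (A ∧ B) ∧ B since 1 fails A ∧ B.
2: does not force it — 2 ⊮ (A ∧ B) ∧ B since 2 fails A ∧ B.
3: does not force it.
4: forces it.
Worlds forcing the formula: {4}.

1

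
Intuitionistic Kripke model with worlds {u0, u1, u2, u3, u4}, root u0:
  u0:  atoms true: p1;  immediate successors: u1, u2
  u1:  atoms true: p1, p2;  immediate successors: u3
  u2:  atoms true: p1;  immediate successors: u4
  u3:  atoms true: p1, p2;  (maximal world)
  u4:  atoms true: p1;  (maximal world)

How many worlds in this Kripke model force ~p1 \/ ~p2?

u0: does not force it — u0 ||-/- ~p1 \/ ~p2: neither disjunct is forced at u0.
u1: does not force it.
u2: forces it.
u3: does not force it.
u4: forces it.
Worlds forcing the formula: {u2, u4}.

2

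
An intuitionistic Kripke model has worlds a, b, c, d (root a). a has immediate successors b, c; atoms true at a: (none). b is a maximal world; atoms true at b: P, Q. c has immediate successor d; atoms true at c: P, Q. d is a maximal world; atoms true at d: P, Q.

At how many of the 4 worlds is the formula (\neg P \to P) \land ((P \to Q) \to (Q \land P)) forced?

a: does not force it — a \nVdash (\neg P \to P) \land ((P \to Q) \to (Q \land P)) since a fails (P \to Q) \to (Q \land P).
b: forces it.
c: forces it.
d: forces it.
Worlds forcing the formula: {b, c, d}.

3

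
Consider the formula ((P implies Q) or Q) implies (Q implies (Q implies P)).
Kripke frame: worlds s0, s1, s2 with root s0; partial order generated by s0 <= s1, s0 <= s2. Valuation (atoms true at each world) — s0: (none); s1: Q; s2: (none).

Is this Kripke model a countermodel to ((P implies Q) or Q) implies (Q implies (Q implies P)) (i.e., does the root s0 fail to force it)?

Yes

s0 does not force ((P implies Q) or Q) implies (Q implies (Q implies P)): already at s0 itself, s0 forces (P implies Q) or Q but s0 does not force Q implies (Q implies P).
s0 does not force Q implies (Q implies P): at the accessible world s1, s1 forces Q but s1 does not force Q implies P.
s1 does not force Q implies P: already at s1 itself, s1 forces Q but s1 does not force P.
So the root s0 does not force ((P implies Q) or Q) implies (Q implies (Q implies P)); the model is a countermodel.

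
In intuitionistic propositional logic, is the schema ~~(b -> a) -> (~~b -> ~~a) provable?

This is the distribution of double negation over implication, which is intuitionistically derivable.
Assume ~~(b -> a) and ~~b; suppose ~a. Then b -> a would give ~b (by contraposition), contradicting ~~b; so ~(b -> a), contradicting ~~(b -> a). Hence ~~a.

Yes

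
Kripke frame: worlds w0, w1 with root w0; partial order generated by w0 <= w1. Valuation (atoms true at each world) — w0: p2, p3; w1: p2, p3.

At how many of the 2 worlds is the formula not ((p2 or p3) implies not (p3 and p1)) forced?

w0: does not force it — w0 does not force not ((p2 or p3) implies not (p3 and p1)) since w0 is accessible from w0 and w0 forces (p2 or p3) implies not (p3 and p1).
w1: does not force it.
Worlds forcing the formula: { }.

0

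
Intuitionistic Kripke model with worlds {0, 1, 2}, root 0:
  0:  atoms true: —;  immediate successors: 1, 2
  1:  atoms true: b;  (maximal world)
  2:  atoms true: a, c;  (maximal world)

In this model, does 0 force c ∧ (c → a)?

No

0 ⊮ c ∧ (c → a) since 0 fails c.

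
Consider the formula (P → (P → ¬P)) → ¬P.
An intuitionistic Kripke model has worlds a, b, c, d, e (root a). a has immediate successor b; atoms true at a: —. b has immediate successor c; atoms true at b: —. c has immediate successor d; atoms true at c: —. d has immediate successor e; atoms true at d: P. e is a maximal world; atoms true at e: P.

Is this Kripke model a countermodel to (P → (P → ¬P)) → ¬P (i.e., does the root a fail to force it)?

No

a ⊩ (P → (P → ¬P)) → ¬P vacuously: no world accessible from a forces the antecedent P → (P → ¬P).
So the root a forces (P → (P → ¬P)) → ¬P; the model is not a countermodel.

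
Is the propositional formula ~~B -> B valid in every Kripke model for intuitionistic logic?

No

This is double-negation elimination, which is not intuitionistically valid.
A Kripke countermodel: worlds w0, w1; order generated by w0 <= w1; atoms true at each world — w0:{}; w1:{B}.
w0 ||-/- ~~B -> B: already at w0 itself, w0 ||- ~~B but w0 ||-/- B.
w0 lacks atom B, so w0 ||-/- B.
So the root w0 does not force the formula.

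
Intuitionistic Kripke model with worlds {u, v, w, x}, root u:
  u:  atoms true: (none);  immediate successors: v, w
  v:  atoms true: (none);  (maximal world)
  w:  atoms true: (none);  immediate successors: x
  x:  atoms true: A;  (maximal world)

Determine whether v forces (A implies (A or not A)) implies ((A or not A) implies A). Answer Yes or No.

v does not force (A implies (A or not A)) implies ((A or not A) implies A): already at v itself, v forces A implies (A or not A) but v does not force (A or not A) implies A.
v does not force (A or not A) implies A: already at v itself, v forces A or not A but v does not force A.
v lacks atom A, so v does not force A.

No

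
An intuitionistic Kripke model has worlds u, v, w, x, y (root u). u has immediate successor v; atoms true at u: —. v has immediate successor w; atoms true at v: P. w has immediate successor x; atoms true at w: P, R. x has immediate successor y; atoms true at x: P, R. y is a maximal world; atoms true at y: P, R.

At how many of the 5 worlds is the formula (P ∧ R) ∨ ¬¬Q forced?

u: does not force it — u ⊮ (P ∧ R) ∨ ¬¬Q: neither disjunct is forced at u.
v: does not force it — v ⊮ (P ∧ R) ∨ ¬¬Q: neither disjunct is forced at v.
w: forces it.
x: forces it.
y: forces it.
Worlds forcing the formula: {w, x, y}.

3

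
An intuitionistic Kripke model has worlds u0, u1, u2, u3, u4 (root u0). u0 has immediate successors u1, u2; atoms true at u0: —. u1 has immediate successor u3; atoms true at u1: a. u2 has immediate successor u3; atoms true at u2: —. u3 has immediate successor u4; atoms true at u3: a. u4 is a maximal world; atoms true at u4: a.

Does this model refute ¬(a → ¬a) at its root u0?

No

u0 ⊩ ¬(a → ¬a): no world accessible from u0 forces a → ¬a.
So the root u0 forces ¬(a → ¬a); the model is not a countermodel.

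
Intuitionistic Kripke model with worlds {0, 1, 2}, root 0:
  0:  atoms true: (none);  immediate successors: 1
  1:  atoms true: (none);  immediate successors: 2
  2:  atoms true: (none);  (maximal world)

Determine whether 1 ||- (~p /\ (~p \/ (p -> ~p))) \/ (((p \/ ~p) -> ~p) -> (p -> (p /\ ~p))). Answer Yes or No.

Yes

1 ||- (~p /\ (~p \/ (p -> ~p))) \/ (((p \/ ~p) -> ~p) -> (p -> (p /\ ~p))) via the disjunct ~p /\ (~p \/ (p -> ~p)).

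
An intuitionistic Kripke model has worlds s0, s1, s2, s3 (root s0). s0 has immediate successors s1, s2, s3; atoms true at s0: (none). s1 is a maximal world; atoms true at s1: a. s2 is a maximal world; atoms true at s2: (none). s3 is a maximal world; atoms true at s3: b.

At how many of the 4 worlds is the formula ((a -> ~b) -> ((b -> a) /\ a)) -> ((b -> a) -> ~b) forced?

4

s0: forces it.
s1: forces it.
s2: forces it.
s3: forces it.
Worlds forcing the formula: {s0, s1, s2, s3}.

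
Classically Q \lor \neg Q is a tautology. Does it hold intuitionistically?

This is the law of excluded middle, which is not intuitionistically valid.
A Kripke countermodel: worlds u, v; order generated by u \le v; atoms true at each world — u:{}; v:{Q}.
u \nVdash Q \lor \neg Q: neither disjunct is forced at u.
u lacks atom Q, so u \nVdash Q.
So the root u does not force the formula.

No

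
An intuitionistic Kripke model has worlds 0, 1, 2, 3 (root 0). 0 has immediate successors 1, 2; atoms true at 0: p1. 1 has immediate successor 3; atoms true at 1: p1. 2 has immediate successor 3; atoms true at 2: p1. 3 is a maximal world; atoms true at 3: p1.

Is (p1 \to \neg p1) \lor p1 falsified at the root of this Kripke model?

0 \Vdash (p1 \to \neg p1) \lor p1 via the disjunct p1.
So the root 0 forces (p1 \to \neg p1) \lor p1; the model is not a countermodel.

No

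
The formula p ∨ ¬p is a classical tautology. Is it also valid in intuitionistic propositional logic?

No

This is the law of excluded middle, which is not intuitionistically valid.
A Kripke countermodel: worlds a, b; order generated by a ≤ b; atoms true at each world — a:{}; b:{p}.
a ⊮ p ∨ ¬p: neither disjunct is forced at a.
a lacks atom p, so a ⊮ p.
So the root a does not force the formula.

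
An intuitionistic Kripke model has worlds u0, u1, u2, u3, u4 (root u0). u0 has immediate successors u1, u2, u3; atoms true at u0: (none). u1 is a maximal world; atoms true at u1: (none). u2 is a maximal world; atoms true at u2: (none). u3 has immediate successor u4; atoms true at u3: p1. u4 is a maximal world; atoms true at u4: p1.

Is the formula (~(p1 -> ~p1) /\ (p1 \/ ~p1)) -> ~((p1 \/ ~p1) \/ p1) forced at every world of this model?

No

Not every world: u0 ||-/- (~(p1 -> ~p1) /\ (p1 \/ ~p1)) -> ~((p1 \/ ~p1) \/ p1).
u0 ||-/- (~(p1 -> ~p1) /\ (p1 \/ ~p1)) -> ~((p1 \/ ~p1) \/ p1): at the accessible world u3, u3 ||- ~(p1 -> ~p1) /\ (p1 \/ ~p1) but u3 ||-/- ~((p1 \/ ~p1) \/ p1).
u3 ||-/- ~((p1 \/ ~p1) \/ p1) since u3 is accessible from u3 and u3 ||- (p1 \/ ~p1) \/ p1.
u3 ||- (p1 \/ ~p1) \/ p1 via the disjunct p1 \/ ~p1.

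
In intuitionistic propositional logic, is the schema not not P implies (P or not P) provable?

No

This is a variant of double-negation elimination (deriving excluded middle from double negation), which is not intuitionistically valid.
A Kripke countermodel: worlds s0, s1; order generated by s0 <= s1; atoms true at each world — s0:{}; s1:{P}.
s0 does not force not not P implies (P or not P): already at s0 itself, s0 forces not not P but s0 does not force P or not P.
s0 does not force P or not P: neither disjunct is forced at s0.
s0 lacks atom P, so s0 does not force P.
So the root s0 does not force the formula.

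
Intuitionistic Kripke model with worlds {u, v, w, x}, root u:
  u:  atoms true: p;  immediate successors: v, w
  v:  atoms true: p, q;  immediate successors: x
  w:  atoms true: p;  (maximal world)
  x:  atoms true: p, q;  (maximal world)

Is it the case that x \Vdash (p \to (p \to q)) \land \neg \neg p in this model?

x \Vdash (p \to (p \to q)) \land \neg \neg p since x forces both conjuncts.

Yes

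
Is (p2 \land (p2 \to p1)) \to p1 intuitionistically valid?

Yes

This is modus ponens in implicational form, which is intuitionistically derivable.
If a world forces p2 and p2 \to p1, then applying the implication at that world (which is accessible from itself) gives p1.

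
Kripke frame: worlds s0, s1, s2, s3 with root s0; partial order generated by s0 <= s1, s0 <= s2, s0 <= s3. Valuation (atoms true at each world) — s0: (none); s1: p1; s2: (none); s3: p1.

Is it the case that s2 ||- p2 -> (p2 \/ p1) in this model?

s2 ||- p2 -> (p2 \/ p1) vacuously: no world accessible from s2 forces the antecedent p2.

Yes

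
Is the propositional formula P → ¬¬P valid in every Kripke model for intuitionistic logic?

This is double-negation introduction, which is intuitionistically derivable.
If a world forces P then every accessible world forces P (persistence), so none forces ¬P; hence ¬¬P.

Yes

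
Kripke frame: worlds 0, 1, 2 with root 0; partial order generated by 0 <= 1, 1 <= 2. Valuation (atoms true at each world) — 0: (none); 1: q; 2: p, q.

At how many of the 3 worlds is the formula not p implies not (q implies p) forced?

0: forces it.
1: forces it.
2: forces it.
Worlds forcing the formula: {0, 1, 2}.

3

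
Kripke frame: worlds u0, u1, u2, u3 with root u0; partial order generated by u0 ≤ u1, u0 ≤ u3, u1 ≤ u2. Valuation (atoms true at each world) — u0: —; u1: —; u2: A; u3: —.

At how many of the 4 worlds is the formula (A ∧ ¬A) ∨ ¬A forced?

u0: does not force it — u0 ⊮ (A ∧ ¬A) ∨ ¬A: neither disjunct is forced at u0.
u1: does not force it — u1 ⊮ (A ∧ ¬A) ∨ ¬A: neither disjunct is forced at u1.
u2: does not force it — u2 ⊮ (A ∧ ¬A) ∨ ¬A: neither disjunct is forced at u2.
u3: forces it.
Worlds forcing the formula: {u3}.

1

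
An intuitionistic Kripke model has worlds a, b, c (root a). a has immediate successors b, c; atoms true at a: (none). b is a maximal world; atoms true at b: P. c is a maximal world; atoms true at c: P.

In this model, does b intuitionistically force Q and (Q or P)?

b does not force Q and (Q or P) since b fails Q.

No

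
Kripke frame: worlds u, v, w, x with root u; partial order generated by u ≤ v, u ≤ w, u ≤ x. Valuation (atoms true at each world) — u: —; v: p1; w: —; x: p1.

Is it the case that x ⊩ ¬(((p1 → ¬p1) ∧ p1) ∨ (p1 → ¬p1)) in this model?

x ⊩ ¬(((p1 → ¬p1) ∧ p1) ∨ (p1 → ¬p1)): no world accessible from x forces ((p1 → ¬p1) ∧ p1) ∨ (p1 → ¬p1).

Yes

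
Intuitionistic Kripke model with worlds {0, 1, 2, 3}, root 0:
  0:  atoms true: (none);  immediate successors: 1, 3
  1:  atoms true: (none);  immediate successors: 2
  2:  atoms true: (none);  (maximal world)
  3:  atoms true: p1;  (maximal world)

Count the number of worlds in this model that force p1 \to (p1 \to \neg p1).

0: does not force it — 0 \nVdash p1 \to (p1 \to \neg p1): at the accessible world 3, 3 \Vdash p1 but 3 \nVdash p1 \to \neg p1.
1: forces it.
2: forces it.
3: does not force it — 3 \nVdash p1 \to (p1 \to \neg p1): already at 3 itself, 3 \Vdash p1 but 3 \nVdash p1 \to \neg p1.
Worlds forcing the formula: {1, 2}.

2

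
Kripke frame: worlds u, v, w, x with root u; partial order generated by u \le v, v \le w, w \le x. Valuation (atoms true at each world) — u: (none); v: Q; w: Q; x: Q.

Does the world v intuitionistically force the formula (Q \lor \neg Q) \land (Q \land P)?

v \nVdash (Q \lor \neg Q) \land (Q \land P) since v fails Q \land P.

No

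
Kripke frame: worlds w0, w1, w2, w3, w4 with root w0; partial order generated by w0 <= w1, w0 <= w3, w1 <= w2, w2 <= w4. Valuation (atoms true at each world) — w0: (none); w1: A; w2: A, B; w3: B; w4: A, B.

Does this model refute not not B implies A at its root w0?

Yes

w0 does not force not not B implies A: already at w0 itself, w0 forces not not B but w0 does not force A.
w0 lacks atom A, so w0 does not force A.
So the root w0 does not force not not B implies A; the model is a countermodel.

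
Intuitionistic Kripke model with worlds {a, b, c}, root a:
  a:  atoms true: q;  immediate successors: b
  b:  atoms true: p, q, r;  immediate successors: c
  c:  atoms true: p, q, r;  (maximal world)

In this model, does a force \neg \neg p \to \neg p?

a \nVdash \neg \neg p \to \neg p: already at a itself, a \Vdash \neg \neg p but a \nVdash \neg p.
a \nVdash \neg p since b is accessible from a and b \Vdash p.

No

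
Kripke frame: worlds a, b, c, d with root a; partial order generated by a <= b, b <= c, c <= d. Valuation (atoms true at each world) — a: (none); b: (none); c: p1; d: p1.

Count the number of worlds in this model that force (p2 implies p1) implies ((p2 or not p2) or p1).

4

a: forces it.
b: forces it.
c: forces it.
d: forces it.
Worlds forcing the formula: {a, b, c, d}.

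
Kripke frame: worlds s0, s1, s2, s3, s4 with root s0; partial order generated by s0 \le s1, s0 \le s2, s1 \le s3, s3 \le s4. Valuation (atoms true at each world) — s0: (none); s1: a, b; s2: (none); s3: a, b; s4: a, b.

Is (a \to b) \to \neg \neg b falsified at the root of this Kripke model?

Yes

s0 \nVdash (a \to b) \to \neg \neg b: already at s0 itself, s0 \Vdash a \to b but s0 \nVdash \neg \neg b.
s0 \nVdash \neg \neg b since s2 is accessible from s0 and s2 \Vdash \neg b.
s2 \Vdash \neg b: no world accessible from s2 forces b.
So the root s0 does not force (a \to b) \to \neg \neg b; the model is a countermodel.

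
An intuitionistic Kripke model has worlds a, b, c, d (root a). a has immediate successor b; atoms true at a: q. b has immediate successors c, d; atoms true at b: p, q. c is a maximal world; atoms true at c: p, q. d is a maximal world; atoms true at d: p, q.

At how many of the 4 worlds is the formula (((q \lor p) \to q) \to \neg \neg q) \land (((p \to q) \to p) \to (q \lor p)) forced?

4

a: forces it.
b: forces it.
c: forces it.
d: forces it.
Worlds forcing the formula: {a, b, c, d}.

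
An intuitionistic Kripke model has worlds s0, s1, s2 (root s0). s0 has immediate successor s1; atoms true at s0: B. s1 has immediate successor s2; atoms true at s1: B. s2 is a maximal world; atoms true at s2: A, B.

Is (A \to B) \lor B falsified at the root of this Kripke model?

s0 \Vdash (A \to B) \lor B via the disjunct A \to B.
So the root s0 forces (A \to B) \lor B; the model is not a countermodel.

No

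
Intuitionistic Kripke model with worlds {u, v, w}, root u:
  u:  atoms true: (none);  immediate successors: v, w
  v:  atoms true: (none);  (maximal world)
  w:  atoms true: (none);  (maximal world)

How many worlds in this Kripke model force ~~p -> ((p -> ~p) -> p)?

3

u: forces it.
v: forces it.
w: forces it.
Worlds forcing the formula: {u, v, w}.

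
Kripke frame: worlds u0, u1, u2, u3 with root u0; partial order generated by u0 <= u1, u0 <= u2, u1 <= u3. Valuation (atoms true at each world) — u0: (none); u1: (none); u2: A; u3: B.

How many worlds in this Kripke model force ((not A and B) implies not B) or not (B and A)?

4

u0: forces it.
u1: forces it.
u2: forces it.
u3: forces it.
Worlds forcing the formula: {u0, u1, u2, u3}.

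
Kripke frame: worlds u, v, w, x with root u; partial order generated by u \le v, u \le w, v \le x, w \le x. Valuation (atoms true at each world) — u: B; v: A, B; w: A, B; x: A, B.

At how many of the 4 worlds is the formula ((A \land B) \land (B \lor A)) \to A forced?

4

u: forces it.
v: forces it.
w: forces it.
x: forces it.
Worlds forcing the formula: {u, v, w, x}.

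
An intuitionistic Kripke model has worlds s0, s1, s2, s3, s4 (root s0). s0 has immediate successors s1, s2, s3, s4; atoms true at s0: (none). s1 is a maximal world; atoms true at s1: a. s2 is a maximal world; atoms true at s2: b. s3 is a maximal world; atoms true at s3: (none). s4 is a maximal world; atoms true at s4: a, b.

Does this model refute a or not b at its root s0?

s0 does not force a or not b: neither disjunct is forced at s0.
s0 lacks atom a, so s0 does not force a.
So the root s0 does not force a or not b; the model is a countermodel.

Yes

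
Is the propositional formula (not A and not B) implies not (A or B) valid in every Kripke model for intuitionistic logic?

Yes

This is a constructively valid De Morgan direction (conjunction of negations to negated disjunction), which is intuitionistically derivable.
If both not A and not B hold at a world, no accessible world forces A or forces B, so none forces A or B.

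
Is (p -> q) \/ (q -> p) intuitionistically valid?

This is the Gödel–Dummett linearity axiom, which is not intuitionistically valid.
A Kripke countermodel: worlds 0, 1, 2; order generated by 0 <= 1, 0 <= 2; atoms true at each world — 0:{}; 1:{p}; 2:{q}.
0 ||-/- (p -> q) \/ (q -> p): neither disjunct is forced at 0.
0 ||-/- p -> q: at the accessible world 1, 1 ||- p but 1 ||-/- q.
1 lacks atom q, so 1 ||-/- q.
So the root 0 does not force the formula.

No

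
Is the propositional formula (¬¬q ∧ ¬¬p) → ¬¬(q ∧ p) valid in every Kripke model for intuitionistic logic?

Yes

This is the distribution of double negation over conjunction, which is intuitionistically derivable.
Assume ¬¬q, ¬¬p, and ¬(q ∧ p). From q we'd get ¬p (since q ∧ p is refuted), contradicting ¬¬p; so ¬q, contradicting ¬¬q.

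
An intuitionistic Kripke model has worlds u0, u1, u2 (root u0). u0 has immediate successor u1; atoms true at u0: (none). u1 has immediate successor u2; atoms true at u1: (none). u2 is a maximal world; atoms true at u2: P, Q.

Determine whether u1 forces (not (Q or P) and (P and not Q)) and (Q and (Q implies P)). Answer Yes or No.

No

u1 does not force (not (Q or P) and (P and not Q)) and (Q and (Q implies P)) since u1 fails not (Q or P) and (P and not Q).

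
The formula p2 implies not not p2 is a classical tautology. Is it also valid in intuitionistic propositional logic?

Yes

This is double-negation introduction, which is intuitionistically derivable.
If a world forces p2 then every accessible world forces p2 (persistence), so none forces not p2; hence not not p2.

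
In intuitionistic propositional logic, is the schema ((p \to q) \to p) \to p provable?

No

This is Peirce's law, which is not intuitionistically valid.
A Kripke countermodel: worlds w0, w1; order generated by w0 \le w1; atoms true at each world — w0:{}; w1:{p}.
w0 \nVdash ((p \to q) \to p) \to p: already at w0 itself, w0 \Vdash (p \to q) \to p but w0 \nVdash p.
w0 lacks atom p, so w0 \nVdash p.
So the root w0 does not force the formula.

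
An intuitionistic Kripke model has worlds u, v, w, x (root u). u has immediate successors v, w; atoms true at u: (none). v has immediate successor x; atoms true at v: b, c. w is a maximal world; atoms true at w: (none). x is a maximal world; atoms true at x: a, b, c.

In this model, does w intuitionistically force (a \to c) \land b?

w \nVdash (a \to c) \land b since w fails b.

No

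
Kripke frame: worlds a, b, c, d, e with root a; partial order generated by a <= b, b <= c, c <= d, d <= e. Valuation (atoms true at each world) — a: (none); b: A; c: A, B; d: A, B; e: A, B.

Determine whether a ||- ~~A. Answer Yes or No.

a ||- ~~A: no world accessible from a forces ~A.

Yes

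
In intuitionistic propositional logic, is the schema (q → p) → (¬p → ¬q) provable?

Yes

This is the forward direction of contraposition, which is intuitionistically derivable.
Assume q → p and ¬p. If q held then p would follow, contradicting ¬p; so ¬q.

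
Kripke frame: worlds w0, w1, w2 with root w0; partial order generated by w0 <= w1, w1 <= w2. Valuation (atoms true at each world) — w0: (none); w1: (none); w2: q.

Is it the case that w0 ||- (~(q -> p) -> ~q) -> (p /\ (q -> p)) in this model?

Yes

w0 ||- (~(q -> p) -> ~q) -> (p /\ (q -> p)) vacuously: no world accessible from w0 forces the antecedent ~(q -> p) -> ~q.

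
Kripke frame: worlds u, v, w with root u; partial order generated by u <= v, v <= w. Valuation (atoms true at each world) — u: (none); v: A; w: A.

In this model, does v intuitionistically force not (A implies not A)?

Yes

v forces not (A implies not A): no world accessible from v forces A implies not A.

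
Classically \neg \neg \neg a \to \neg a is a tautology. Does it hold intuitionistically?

Yes

This is triple-negation reduction, which is intuitionistically derivable.
Assume \neg \neg \neg a and suppose a. Then \neg \neg a (double-negation introduction), contradicting \neg \neg \neg a. So \neg a.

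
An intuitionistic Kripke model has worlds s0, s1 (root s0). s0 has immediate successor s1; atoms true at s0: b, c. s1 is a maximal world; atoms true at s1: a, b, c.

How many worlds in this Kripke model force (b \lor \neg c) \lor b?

2

s0: forces it.
s1: forces it.
Worlds forcing the formula: {s0, s1}.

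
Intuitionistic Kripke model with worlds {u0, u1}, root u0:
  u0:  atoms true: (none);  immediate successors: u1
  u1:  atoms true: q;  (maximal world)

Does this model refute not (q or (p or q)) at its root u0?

u0 does not force not (q or (p or q)) since u1 is accessible from u0 and u1 forces q or (p or q).
u1 forces q or (p or q) via the disjunct q.
So the root u0 does not force not (q or (p or q)); the model is a countermodel.

Yes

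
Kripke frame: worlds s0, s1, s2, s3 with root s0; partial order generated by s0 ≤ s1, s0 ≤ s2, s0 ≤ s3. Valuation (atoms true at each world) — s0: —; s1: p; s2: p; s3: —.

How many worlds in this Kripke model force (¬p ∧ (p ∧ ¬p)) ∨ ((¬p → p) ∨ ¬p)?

3

s0: does not force it — s0 ⊮ (¬p ∧ (p ∧ ¬p)) ∨ ((¬p → p) ∨ ¬p): neither disjunct is forced at s0.
s1: forces it.
s2: forces it.
s3: forces it.
Worlds forcing the formula: {s1, s2, s3}.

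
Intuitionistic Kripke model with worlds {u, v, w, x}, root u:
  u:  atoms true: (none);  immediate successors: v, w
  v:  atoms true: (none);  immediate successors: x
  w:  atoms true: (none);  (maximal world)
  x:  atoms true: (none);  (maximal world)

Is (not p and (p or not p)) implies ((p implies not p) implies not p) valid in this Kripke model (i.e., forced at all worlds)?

u forces (not p and (p or not p)) implies ((p implies not p) implies not p): every world accessible from u that forces not p and (p or not p) (namely u, v, w, x) also forces (p implies not p) implies not p.
Since the root u forces (not p and (p or not p)) implies ((p implies not p) implies not p) and forcing is persistent (monotone upward), every world forces it.

Yes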